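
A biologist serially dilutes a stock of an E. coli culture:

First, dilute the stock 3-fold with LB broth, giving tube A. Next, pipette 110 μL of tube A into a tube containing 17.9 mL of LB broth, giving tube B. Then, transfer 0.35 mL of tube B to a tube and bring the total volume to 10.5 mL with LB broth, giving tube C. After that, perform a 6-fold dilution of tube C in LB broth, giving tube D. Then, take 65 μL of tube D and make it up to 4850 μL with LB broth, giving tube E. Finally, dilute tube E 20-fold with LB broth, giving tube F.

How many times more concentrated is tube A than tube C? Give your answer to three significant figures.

4.91 × 10^3

Step 1: 3-fold → factor 3
Step 2: 110 μL + 17.9 mL = 18010 μL total → factor 18010/110 = 163.73
Step 3: 0.35 mL brought to 10.5 mL → factor 10.5/0.35 = 30
Dilution factor to tube A = 3; to tube C = 14735
[tube A]/[tube C] = (factor to tube C)/(factor to tube A) = 14735/3 = 4.91 × 10^3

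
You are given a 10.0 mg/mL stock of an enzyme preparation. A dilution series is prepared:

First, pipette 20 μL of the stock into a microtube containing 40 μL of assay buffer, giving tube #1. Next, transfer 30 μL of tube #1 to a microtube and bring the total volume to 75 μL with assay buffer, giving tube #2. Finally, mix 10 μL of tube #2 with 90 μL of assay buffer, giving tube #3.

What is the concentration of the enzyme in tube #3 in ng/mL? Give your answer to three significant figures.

1.33 × 10^5 ng/mL

Step 1: 20 μL + 40 μL = 60 μL total → factor 60/20 = 3
Step 2: 30 μL brought to 75 μL → factor 75/30 = 2.5
Step 3: 10 μL + 90 μL = 100 μL total → factor 100/10 = 10
Overall dilution factor = 3 × 2.5 × 10 = 75
Final = 10.0 mg/mL / 75 = 0.1333 mg/mL = 1.33 × 10^5 ng/mL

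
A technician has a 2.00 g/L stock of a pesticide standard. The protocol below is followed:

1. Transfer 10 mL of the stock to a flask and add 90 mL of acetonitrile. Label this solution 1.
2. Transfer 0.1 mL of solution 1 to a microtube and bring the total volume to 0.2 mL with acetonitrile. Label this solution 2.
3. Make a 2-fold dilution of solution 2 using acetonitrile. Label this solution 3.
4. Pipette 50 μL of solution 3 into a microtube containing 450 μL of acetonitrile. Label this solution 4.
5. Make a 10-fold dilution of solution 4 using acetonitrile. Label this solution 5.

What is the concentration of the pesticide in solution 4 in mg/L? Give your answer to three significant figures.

Step 1: 10 mL + 90 mL = 100 mL total → factor 100/10 = 10
Step 2: 0.1 mL brought to 0.2 mL → factor 0.2/0.1 = 2
Step 3: 2-fold → factor 2
Step 4: 50 μL + 450 μL = 500 μL total → factor 500/50 = 10
Dilution factor through solution 4 = 10 × 2 × 2 × 10 = 400
[solution 4] = 2.00 g/L / 400 = 0.005000 g/L = 5.00 mg/L

5.00 mg/L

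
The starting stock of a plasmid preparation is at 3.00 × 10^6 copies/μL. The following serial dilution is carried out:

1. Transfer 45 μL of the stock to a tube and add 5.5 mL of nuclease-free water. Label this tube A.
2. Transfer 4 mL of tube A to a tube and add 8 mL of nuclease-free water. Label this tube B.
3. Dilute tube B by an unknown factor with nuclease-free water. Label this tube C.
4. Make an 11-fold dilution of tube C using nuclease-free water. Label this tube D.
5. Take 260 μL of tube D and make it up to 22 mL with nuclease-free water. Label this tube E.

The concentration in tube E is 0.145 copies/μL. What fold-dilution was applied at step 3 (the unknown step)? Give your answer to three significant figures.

60.1-fold

Step 1: 45 μL + 5.5 mL = 5545 μL total → factor 5545/45 = 123.22
Step 2: 4 mL + 8 mL = 12 mL total → factor 12/4 = 3
Step 3: unknown factor x
Step 4: 11-fold → factor 11
Step 5: 260 μL brought to 22 mL → factor 22000/260 = 84.615
Product of known-step factors = 3.4407 × 10^5
Overall factor = 3.00 × 10^6 copies/μL / (0.145 copies/μL) = 2.069 × 10^7
x = 2.069 × 10^7 / 3.4407 × 10^5 = 60.1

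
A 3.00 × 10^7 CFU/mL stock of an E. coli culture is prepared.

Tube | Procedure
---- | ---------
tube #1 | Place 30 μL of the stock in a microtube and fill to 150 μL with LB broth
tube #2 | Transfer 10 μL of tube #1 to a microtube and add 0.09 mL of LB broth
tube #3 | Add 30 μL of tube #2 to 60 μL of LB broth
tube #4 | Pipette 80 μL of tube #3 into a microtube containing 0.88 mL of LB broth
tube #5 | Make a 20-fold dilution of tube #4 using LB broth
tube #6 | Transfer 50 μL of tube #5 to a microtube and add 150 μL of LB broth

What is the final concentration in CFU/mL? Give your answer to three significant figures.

208 CFU/mL

Step 1: 30 μL brought to 150 μL → factor 150/30 = 5
Step 2: 10 μL + 0.09 mL = 100 μL total → factor 100/10 = 10
Step 3: 30 μL + 60 μL = 90 μL total → factor 90/30 = 3
Step 4: 80 μL + 0.88 mL = 960 μL total → factor 960/80 = 12
Step 5: 20-fold → factor 20
Step 6: 50 μL + 150 μL = 200 μL total → factor 200/50 = 4
Overall dilution factor = 5 × 10 × 3 × 12 × 20 × 4 = 1.44 × 10^5
Final = 3.00 × 10^7 CFU/mL / 1.44 × 10^5 = 208 CFU/mL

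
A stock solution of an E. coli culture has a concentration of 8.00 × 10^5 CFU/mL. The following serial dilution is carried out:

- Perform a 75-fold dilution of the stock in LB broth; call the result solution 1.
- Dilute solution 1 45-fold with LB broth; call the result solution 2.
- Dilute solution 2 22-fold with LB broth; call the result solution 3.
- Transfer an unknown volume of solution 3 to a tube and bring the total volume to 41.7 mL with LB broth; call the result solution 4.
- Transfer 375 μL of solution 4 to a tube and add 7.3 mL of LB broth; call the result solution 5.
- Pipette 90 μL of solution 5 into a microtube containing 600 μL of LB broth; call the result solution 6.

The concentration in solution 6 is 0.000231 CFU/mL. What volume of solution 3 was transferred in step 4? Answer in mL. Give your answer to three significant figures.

0.140 mL

Step 1: 75-fold → factor 75
Step 2: 45-fold → factor 45
Step 3: 22-fold → factor 22
Step 4: v brought to 41.7 mL → factor = 41.7 mL/v
Step 5: 375 μL + 7.3 mL = 7675 μL total → factor 7675/375 = 20.467
Step 6: 90 μL + 600 μL = 690 μL total → factor 690/90 = 7.6667
Product of known-step factors = 1.1651 × 10^7
Overall factor = 8.00 × 10^5 CFU/mL / (0.000231 CFU/mL) = 3.4632 × 10^9
Step-4 factor = 3.4632 × 10^9 / 1.1651 × 10^7 = 297.25
v = 41.7 mL / 297.25 = 0.140 mL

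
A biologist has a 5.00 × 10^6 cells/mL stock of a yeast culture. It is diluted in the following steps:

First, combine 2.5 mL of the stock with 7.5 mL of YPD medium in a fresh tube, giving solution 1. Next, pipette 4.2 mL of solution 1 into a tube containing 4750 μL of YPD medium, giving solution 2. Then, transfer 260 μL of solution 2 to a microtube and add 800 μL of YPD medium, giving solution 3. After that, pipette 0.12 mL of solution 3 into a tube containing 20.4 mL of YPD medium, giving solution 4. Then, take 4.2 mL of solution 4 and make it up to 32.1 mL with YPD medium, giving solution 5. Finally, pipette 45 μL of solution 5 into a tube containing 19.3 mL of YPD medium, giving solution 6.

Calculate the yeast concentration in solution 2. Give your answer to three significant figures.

Step 1: 2.5 mL + 7.5 mL = 10 mL total → factor 10/2.5 = 4
Step 2: 4.2 mL + 4750 μL = 8.95 mL total → factor 8.95/4.2 = 2.131
Dilution factor through solution 2 = 4 × 2.131 = 8.5238
[solution 2] = 5.00 × 10^6 cells/mL / 8.5238 = 5.87 × 10^5 cells/mL

5.87 × 10^5 cells/mL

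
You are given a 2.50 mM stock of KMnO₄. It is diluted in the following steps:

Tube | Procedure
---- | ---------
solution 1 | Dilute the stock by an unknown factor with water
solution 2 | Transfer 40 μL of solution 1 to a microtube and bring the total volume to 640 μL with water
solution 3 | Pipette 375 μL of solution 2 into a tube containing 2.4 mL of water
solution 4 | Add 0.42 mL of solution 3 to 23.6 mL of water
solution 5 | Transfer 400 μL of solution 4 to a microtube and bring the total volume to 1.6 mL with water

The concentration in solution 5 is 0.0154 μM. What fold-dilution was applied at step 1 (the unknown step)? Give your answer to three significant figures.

5.99-fold

Step 1: unknown factor x
Step 2: 40 μL brought to 640 μL → factor 640/40 = 16
Step 3: 375 μL + 2.4 mL = 2775 μL total → factor 2775/375 = 7.4
Step 4: 0.42 mL + 23.6 mL = 24.02 mL total → factor 24.02/0.42 = 57.19
Step 5: 400 μL brought to 1.6 mL → factor 1600/400 = 4
Product of known-step factors = 27085
Overall factor = 2.50 mM / (0.0154 μM) = 1.6234 × 10^5
x = 1.6234 × 10^5 / 27085 = 5.99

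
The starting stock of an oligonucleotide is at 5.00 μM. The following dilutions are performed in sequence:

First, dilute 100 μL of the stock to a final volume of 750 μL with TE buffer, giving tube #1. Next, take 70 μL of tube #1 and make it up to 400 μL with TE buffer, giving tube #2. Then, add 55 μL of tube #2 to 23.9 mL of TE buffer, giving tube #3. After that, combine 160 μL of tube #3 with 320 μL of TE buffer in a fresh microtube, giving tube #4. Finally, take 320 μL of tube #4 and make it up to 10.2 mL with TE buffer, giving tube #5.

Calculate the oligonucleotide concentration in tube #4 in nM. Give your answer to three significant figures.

0.0893 nM

Step 1: 100 μL brought to 750 μL → factor 750/100 = 7.5
Step 2: 70 μL brought to 400 μL → factor 400/70 = 5.7143
Step 3: 55 μL + 23.9 mL = 23955 μL total → factor 23955/55 = 435.55
Step 4: 160 μL + 320 μL = 480 μL total → factor 480/160 = 3
Dilution factor through tube #4 = 7.5 × 5.7143 × 435.55 × 3 = 55999
[tube #4] = 5.00 μM / 55999 = 8.929 × 10^-5 μM = 0.0893 nM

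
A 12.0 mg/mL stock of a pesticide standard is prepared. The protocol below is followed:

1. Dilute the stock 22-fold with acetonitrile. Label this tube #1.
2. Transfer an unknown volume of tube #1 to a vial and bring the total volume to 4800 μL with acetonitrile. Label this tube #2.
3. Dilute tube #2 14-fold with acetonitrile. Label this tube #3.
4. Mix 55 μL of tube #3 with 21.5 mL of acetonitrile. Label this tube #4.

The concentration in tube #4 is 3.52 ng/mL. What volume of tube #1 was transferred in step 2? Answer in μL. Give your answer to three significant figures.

Step 1: 22-fold → factor 22
Step 2: v brought to 4800 μL → factor = 4800 μL/v
Step 3: 14-fold → factor 14
Step 4: 55 μL + 21.5 mL = 21555 μL total → factor 21555/55 = 391.91
Product of known-step factors = 1.2071 × 10^5
Overall factor = 12.0 mg/mL / (3.52 ng/mL) = 3.4091 × 10^6
Step-2 factor = 3.4091 × 10^6 / 1.2071 × 10^5 = 28.242
v = 4800 μL / 28.242 = 170 μL

170 μL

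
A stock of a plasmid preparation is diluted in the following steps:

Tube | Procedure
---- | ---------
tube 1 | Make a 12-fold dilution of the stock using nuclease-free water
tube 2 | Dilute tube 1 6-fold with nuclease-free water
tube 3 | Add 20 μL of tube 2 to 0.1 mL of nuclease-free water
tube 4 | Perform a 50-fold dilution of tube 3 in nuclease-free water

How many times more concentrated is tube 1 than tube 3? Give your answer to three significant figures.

36.0

Step 1: 12-fold → factor 12
Step 2: 6-fold → factor 6
Step 3: 20 μL + 0.1 mL = 120 μL total → factor 120/20 = 6
Dilution factor to tube 1 = 12; to tube 3 = 432
[tube 1]/[tube 3] = (factor to tube 3)/(factor to tube 1) = 432/12 = 36.0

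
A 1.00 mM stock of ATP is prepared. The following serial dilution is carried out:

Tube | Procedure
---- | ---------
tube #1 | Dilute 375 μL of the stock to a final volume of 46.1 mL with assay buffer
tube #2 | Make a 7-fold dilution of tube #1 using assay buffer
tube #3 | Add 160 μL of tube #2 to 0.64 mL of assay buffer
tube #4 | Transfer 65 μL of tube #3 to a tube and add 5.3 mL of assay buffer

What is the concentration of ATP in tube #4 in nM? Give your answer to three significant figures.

Step 1: 375 μL brought to 46.1 mL → factor 46100/375 = 122.93
Step 2: 7-fold → factor 7
Step 3: 160 μL + 0.64 mL = 800 μL total → factor 800/160 = 5
Step 4: 65 μL + 5.3 mL = 5365 μL total → factor 5365/65 = 82.538
Overall dilution factor = 122.93 × 7 × 5 × 82.538 = 3.5514 × 10^5
Final = 1.00 mM / 3.5514 × 10^5 = 2.816 × 10^-6 mM = 2.82 nM

2.82 nM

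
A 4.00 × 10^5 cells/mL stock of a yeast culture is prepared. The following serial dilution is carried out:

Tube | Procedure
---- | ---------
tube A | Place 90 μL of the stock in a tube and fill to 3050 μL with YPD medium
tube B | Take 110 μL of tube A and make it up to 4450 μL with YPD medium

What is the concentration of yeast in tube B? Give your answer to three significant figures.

292 cells/mL

Step 1: 90 μL brought to 3050 μL → factor 3050/90 = 33.889
Step 2: 110 μL brought to 4450 μL → factor 4450/110 = 40.455
Overall dilution factor = 33.889 × 40.455 = 1371
Final = 4.00 × 10^5 cells/mL / 1371 = 292 cells/mL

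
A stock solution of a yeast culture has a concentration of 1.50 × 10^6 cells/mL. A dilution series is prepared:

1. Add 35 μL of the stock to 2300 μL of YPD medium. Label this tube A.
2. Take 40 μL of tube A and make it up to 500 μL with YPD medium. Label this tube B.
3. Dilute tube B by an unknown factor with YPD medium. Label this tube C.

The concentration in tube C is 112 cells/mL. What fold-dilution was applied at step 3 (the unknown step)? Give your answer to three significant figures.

16.1-fold

Step 1: 35 μL + 2300 μL = 2335 μL total → factor 2335/35 = 66.714
Step 2: 40 μL brought to 500 μL → factor 500/40 = 12.5
Step 3: unknown factor x
Product of known-step factors = 833.93
Overall factor = 1.50 × 10^6 cells/mL / (112 cells/mL) = 13393
x = 13393 / 833.93 = 16.1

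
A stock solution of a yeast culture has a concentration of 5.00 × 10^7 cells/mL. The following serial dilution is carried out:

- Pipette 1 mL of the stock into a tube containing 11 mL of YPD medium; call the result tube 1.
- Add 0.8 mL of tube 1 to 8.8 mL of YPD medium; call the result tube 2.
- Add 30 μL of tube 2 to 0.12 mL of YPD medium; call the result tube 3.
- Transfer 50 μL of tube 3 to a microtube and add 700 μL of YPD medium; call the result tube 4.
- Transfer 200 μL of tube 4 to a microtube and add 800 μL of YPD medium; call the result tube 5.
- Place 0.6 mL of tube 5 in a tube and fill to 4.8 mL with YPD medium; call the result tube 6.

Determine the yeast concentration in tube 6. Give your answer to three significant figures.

Step 1: 1 mL + 11 mL = 12 mL total → factor 12/1 = 12
Step 2: 0.8 mL + 8.8 mL = 9.6 mL total → factor 9.6/0.8 = 12
Step 3: 30 μL + 0.12 mL = 150 μL total → factor 150/30 = 5
Step 4: 50 μL + 700 μL = 750 μL total → factor 750/50 = 15
Step 5: 200 μL + 800 μL = 1000 μL total → factor 1000/200 = 5
Step 6: 0.6 mL brought to 4.8 mL → factor 4.8/0.6 = 8
Overall dilution factor = 12 × 12 × 5 × 15 × 5 × 8 = 4.32 × 10^5
Final = 5.00 × 10^7 cells/mL / 4.32 × 10^5 = 116 cells/mL

116 cells/mL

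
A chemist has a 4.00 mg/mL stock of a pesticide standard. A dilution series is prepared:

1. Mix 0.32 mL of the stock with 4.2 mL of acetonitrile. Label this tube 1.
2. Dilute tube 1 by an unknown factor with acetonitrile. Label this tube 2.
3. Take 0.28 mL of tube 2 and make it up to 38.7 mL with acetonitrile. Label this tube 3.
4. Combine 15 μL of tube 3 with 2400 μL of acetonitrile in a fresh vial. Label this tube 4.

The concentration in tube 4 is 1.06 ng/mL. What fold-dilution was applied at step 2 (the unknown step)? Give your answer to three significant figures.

Step 1: 0.32 mL + 4.2 mL = 4.52 mL total → factor 4.52/0.32 = 14.125
Step 2: unknown factor x
Step 3: 0.28 mL brought to 38.7 mL → factor 38.7/0.28 = 138.21
Step 4: 15 μL + 2400 μL = 2415 μL total → factor 2415/15 = 161
Product of known-step factors = 3.1432 × 10^5
Overall factor = 4.00 mg/mL / (1.06 ng/mL) = 3.7736 × 10^6
x = 3.7736 × 10^6 / 3.1432 × 10^5 = 12.0

12.0-fold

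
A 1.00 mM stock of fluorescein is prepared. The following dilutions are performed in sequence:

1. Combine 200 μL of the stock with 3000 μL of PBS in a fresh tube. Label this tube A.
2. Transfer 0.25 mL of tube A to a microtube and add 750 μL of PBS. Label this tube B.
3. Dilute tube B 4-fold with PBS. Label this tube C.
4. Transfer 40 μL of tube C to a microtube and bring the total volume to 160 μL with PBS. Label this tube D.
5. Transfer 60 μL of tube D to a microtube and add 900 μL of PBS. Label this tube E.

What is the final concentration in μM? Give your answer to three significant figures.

0.0610 μM

Step 1: 200 μL + 3000 μL = 3200 μL total → factor 3200/200 = 16
Step 2: 0.25 mL + 750 μL = 1 mL total → factor 1/0.25 = 4
Step 3: 4-fold → factor 4
Step 4: 40 μL brought to 160 μL → factor 160/40 = 4
Step 5: 60 μL + 900 μL = 960 μL total → factor 960/60 = 16
Overall dilution factor = 16 × 4 × 4 × 4 × 16 = 16384
Final = 1.00 mM / 16384 = 6.104 × 10^-5 mM = 0.0610 μM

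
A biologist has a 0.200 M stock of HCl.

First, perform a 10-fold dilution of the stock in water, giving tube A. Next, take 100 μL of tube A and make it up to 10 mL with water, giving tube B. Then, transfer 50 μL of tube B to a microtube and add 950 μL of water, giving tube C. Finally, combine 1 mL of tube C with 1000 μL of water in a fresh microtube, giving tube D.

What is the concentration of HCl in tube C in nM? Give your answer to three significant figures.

1.00 × 10^4 nM

Step 1: 10-fold → factor 10
Step 2: 100 μL brought to 10 mL → factor 10000/100 = 100
Step 3: 50 μL + 950 μL = 1000 μL total → factor 1000/50 = 20
Dilution factor through tube C = 10 × 100 × 20 = 20000
[tube C] = 0.200 M / 20000 = 1.000 × 10^-5 M = 1.00 × 10^4 nM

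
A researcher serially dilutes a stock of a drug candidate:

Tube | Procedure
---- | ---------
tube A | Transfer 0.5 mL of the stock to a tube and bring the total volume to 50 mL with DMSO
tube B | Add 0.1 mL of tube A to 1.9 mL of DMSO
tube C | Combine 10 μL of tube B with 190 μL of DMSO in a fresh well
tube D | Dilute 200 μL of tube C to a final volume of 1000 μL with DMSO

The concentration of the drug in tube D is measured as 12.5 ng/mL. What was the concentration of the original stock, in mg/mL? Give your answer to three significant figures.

2.50 mg/mL

Step 1: 0.5 mL brought to 50 mL → factor 50/0.5 = 100
Step 2: 0.1 mL + 1.9 mL = 2 mL total → factor 2/0.1 = 20
Step 3: 10 μL + 190 μL = 200 μL total → factor 200/10 = 20
Step 4: 200 μL brought to 1000 μL → factor 1000/200 = 5
Overall dilution factor = 100 × 20 × 20 × 5 = 2 × 10^5
Stock = 12.5 ng/mL × 2 × 10^5 = 2.500 × 10^6 ng/mL = 2.50 mg/mL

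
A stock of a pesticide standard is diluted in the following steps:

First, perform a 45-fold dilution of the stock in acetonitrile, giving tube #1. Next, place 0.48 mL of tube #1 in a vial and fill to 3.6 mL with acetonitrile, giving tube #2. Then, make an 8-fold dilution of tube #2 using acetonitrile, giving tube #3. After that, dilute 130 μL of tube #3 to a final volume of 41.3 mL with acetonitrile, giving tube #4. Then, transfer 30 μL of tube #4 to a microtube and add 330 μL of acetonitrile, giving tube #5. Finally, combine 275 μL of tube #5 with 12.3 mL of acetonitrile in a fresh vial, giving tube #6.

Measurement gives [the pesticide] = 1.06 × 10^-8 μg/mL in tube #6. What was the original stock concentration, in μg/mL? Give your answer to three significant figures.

4.99 μg/mL

Step 1: 45-fold → factor 45
Step 2: 0.48 mL brought to 3.6 mL → factor 3.6/0.48 = 7.5
Step 3: 8-fold → factor 8
Step 4: 130 μL brought to 41.3 mL → factor 41300/130 = 317.69
Step 5: 30 μL + 330 μL = 360 μL total → factor 360/30 = 12
Step 6: 275 μL + 12.3 mL = 12575 μL total → factor 12575/275 = 45.727
Overall dilution factor = 45 × 7.5 × 8 × 317.69 × 12 × 45.727 = 4.7068 × 10^8
Stock = 1.06 × 10^-8 μg/mL × 4.7068 × 10^8 = 4.99 μg/mL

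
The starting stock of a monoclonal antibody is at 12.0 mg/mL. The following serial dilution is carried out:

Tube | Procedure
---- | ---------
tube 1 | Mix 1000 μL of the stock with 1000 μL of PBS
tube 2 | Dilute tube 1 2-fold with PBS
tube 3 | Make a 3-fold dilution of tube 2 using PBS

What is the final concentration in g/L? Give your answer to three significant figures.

Step 1: 1000 μL + 1000 μL = 2000 μL total → factor 2000/1000 = 2
Step 2: 2-fold → factor 2
Step 3: 3-fold → factor 3
Overall dilution factor = 2 × 2 × 3 = 12
Final = 12.0 mg/mL / 12 = 1.000 mg/mL = 1.00 g/L

1.00 g/L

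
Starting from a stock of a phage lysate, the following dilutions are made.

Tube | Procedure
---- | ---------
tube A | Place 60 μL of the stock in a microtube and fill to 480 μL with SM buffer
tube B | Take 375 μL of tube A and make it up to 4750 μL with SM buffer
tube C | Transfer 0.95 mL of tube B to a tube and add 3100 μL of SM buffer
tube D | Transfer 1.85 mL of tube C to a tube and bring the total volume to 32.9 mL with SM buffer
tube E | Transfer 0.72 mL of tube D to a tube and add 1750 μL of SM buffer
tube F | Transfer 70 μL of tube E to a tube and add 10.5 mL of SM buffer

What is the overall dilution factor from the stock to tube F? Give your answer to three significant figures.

Step 1: 60 μL brought to 480 μL → factor 480/60 = 8
Step 2: 375 μL brought to 4750 μL → factor 4750/375 = 12.667
Step 3: 0.95 mL + 3100 μL = 4.05 mL total → factor 4.05/0.95 = 4.2632
Step 4: 1.85 mL brought to 32.9 mL → factor 32.9/1.85 = 17.784
Step 5: 0.72 mL + 1750 μL = 2.47 mL total → factor 2.47/0.72 = 3.4306
Step 6: 70 μL + 10.5 mL = 10570 μL total → factor 10570/70 = 151
Overall dilution factor = 8 × 12.667 × 4.2632 × 17.784 × 3.4306 × 151 = 3.9797 × 10^6

3.98 × 10^6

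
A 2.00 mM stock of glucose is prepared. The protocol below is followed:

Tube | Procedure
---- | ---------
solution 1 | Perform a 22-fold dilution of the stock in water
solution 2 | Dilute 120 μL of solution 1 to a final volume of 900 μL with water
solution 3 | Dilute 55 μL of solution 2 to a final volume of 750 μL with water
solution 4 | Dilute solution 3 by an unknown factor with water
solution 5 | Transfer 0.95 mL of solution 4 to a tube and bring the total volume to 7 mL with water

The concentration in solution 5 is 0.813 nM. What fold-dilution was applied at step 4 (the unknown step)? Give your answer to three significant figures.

Step 1: 22-fold → factor 22
Step 2: 120 μL brought to 900 μL → factor 900/120 = 7.5
Step 3: 55 μL brought to 750 μL → factor 750/55 = 13.636
Step 4: unknown factor x
Step 5: 0.95 mL brought to 7 mL → factor 7/0.95 = 7.3684
Product of known-step factors = 16579
Overall factor = 2.00 mM / (0.813 nM) = 2.46 × 10^6
x = 2.46 × 10^6 / 16579 = 148

148-fold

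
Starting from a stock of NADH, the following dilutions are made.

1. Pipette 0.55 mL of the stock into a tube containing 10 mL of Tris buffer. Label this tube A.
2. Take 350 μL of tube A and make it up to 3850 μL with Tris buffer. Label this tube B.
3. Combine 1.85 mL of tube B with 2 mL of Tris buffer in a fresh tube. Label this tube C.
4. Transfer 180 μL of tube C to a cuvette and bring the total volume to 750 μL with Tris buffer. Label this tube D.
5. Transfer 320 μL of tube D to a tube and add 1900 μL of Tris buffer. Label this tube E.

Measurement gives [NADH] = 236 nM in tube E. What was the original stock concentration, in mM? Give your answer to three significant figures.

3.00 mM

Step 1: 0.55 mL + 10 mL = 10.55 mL total → factor 10.55/0.55 = 19.182
Step 2: 350 μL brought to 3850 μL → factor 3850/350 = 11
Step 3: 1.85 mL + 2 mL = 3.85 mL total → factor 3.85/1.85 = 2.0811
Step 4: 180 μL brought to 750 μL → factor 750/180 = 4.1667
Step 5: 320 μL + 1900 μL = 2220 μL total → factor 2220/320 = 6.9375
Overall dilution factor = 19.182 × 11 × 2.0811 × 4.1667 × 6.9375 = 12693
Stock = 236 nM × 12693 = 2.996 × 10^6 nM = 3.00 mM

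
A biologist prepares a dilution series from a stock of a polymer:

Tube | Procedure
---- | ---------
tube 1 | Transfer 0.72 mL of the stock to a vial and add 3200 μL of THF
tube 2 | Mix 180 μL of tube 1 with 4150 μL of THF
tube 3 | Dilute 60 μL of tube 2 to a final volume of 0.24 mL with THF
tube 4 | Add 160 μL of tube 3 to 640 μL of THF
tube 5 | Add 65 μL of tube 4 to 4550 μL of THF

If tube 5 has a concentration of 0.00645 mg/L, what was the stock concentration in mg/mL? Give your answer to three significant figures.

1.20 mg/mL

Step 1: 0.72 mL + 3200 μL = 3.92 mL total → factor 3.92/0.72 = 5.4444
Step 2: 180 μL + 4150 μL = 4330 μL total → factor 4330/180 = 24.056
Step 3: 60 μL brought to 0.24 mL → factor 240/60 = 4
Step 4: 160 μL + 640 μL = 800 μL total → factor 800/160 = 5
Step 5: 65 μL + 4550 μL = 4615 μL total → factor 4615/65 = 71
Overall dilution factor = 5.4444 × 24.056 × 4 × 5 × 71 = 1.8598 × 10^5
Stock = 0.00645 mg/L × 1.8598 × 10^5 = 1200 mg/L = 1.20 mg/mL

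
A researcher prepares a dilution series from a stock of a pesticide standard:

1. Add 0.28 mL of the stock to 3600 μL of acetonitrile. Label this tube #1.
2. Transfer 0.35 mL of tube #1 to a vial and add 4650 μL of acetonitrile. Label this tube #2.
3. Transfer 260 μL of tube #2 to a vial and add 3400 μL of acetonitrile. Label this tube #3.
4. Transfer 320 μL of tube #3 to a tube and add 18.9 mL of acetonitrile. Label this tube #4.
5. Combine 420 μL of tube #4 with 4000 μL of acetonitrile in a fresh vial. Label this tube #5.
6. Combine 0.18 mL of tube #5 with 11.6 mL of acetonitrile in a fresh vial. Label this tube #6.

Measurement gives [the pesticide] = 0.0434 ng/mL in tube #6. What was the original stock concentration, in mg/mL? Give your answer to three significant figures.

5.00 mg/mL

Step 1: 0.28 mL + 3600 μL = 3.88 mL total → factor 3.88/0.28 = 13.857
Step 2: 0.35 mL + 4650 μL = 5 mL total → factor 5/0.35 = 14.286
Step 3: 260 μL + 3400 μL = 3660 μL total → factor 3660/260 = 14.077
Step 4: 320 μL + 18.9 mL = 19220 μL total → factor 19220/320 = 60.062
Step 5: 420 μL + 4000 μL = 4420 μL total → factor 4420/420 = 10.524
Step 6: 0.18 mL + 11.6 mL = 11.78 mL total → factor 11.78/0.18 = 65.444
Overall dilution factor = 13.857 × 14.286 × 14.077 × 60.062 × 10.524 × 65.444 = 1.1527 × 10^8
Stock = 0.0434 ng/mL × 1.1527 × 10^8 = 5.003 × 10^6 ng/mL = 5.00 mg/mL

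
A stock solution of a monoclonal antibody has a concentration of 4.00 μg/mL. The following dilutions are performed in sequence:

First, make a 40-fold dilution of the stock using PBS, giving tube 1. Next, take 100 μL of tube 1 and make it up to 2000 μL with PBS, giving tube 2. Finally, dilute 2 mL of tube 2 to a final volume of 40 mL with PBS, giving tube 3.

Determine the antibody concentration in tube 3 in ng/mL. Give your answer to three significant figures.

Step 1: 40-fold → factor 40
Step 2: 100 μL brought to 2000 μL → factor 2000/100 = 20
Step 3: 2 mL brought to 40 mL → factor 40/2 = 20
Overall dilution factor = 40 × 20 × 20 = 16000
Final = 4.00 μg/mL / 16000 = 0.0002500 μg/mL = 0.250 ng/mL

0.250 ng/mL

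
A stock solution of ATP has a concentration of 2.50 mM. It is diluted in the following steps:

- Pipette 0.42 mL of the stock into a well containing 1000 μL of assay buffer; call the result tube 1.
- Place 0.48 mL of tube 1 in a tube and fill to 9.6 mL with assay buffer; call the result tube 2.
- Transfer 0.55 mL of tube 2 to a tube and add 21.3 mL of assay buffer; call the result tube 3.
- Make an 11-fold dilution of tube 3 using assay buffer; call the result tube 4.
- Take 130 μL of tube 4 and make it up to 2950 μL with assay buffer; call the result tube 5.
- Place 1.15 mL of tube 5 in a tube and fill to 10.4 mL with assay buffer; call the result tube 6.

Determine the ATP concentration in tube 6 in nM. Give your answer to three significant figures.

0.412 nM

Step 1: 0.42 mL + 1000 μL = 1.42 mL total → factor 1.42/0.42 = 3.381
Step 2: 0.48 mL brought to 9.6 mL → factor 9.6/0.48 = 20
Step 3: 0.55 mL + 21.3 mL = 21.85 mL total → factor 21.85/0.55 = 39.727
Step 4: 11-fold → factor 11
Step 5: 130 μL brought to 2950 μL → factor 2950/130 = 22.692
Step 6: 1.15 mL brought to 10.4 mL → factor 10.4/1.15 = 9.0435
Overall dilution factor = 3.381 × 20 × 39.727 × 11 × 22.692 × 9.0435 = 6.0641 × 10^6
Final = 2.50 mM / 6.0641 × 10^6 = 4.123 × 10^-7 mM = 0.412 nM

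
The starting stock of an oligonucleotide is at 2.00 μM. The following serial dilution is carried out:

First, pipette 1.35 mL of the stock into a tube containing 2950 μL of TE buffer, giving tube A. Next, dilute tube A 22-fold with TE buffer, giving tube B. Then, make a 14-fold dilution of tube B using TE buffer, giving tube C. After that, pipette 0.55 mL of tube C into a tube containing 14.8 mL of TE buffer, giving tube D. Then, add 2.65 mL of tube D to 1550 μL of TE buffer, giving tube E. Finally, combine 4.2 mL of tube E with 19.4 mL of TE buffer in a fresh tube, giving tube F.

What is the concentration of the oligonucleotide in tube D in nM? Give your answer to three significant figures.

0.0730 nM

Step 1: 1.35 mL + 2950 μL = 4.3 mL total → factor 4.3/1.35 = 3.1852
Step 2: 22-fold → factor 22
Step 3: 14-fold → factor 14
Step 4: 0.55 mL + 14.8 mL = 15.35 mL total → factor 15.35/0.55 = 27.909
Dilution factor through tube D = 3.1852 × 22 × 14 × 27.909 = 27380
[tube D] = 2.00 μM / 27380 = 7.305 × 10^-5 μM = 0.0730 nM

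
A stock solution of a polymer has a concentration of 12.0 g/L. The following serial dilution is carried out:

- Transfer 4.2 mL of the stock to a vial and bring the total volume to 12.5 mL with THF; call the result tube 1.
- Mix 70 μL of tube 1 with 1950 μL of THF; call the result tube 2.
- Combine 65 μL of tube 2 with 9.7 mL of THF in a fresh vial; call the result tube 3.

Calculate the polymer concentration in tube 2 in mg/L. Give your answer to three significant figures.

140 mg/L

Step 1: 4.2 mL brought to 12.5 mL → factor 12.5/4.2 = 2.9762
Step 2: 70 μL + 1950 μL = 2020 μL total → factor 2020/70 = 28.857
Dilution factor through tube 2 = 2.9762 × 28.857 = 85.884
[tube 2] = 12.0 g/L / 85.884 = 0.1397 g/L = 140 mg/L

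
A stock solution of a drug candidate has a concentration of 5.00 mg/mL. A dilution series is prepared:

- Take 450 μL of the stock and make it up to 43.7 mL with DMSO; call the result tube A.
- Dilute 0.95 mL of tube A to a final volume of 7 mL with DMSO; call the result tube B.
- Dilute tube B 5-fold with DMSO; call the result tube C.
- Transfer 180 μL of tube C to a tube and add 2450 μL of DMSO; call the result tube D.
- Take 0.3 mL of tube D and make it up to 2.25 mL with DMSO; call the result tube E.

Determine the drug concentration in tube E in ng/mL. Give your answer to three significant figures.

12.8 ng/mL

Step 1: 450 μL brought to 43.7 mL → factor 43700/450 = 97.111
Step 2: 0.95 mL brought to 7 mL → factor 7/0.95 = 7.3684
Step 3: 5-fold → factor 5
Step 4: 180 μL + 2450 μL = 2630 μL total → factor 2630/180 = 14.611
Step 5: 0.3 mL brought to 2.25 mL → factor 2.25/0.3 = 7.5
Overall dilution factor = 97.111 × 7.3684 × 5 × 14.611 × 7.5 = 3.9206 × 10^5
Final = 5.00 mg/mL / 3.9206 × 10^5 = 1.275 × 10^-5 mg/mL = 12.8 ng/mL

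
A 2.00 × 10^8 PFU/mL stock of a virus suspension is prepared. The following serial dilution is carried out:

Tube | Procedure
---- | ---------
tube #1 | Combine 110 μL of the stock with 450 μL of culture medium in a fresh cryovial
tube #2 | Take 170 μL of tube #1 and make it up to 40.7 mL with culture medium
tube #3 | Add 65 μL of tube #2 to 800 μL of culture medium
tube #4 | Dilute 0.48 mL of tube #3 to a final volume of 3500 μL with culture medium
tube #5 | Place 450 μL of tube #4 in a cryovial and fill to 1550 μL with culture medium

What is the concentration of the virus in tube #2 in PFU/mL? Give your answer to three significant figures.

1.64 × 10^5 PFU/mL

Step 1: 110 μL + 450 μL = 560 μL total → factor 560/110 = 5.0909
Step 2: 170 μL brought to 40.7 mL → factor 40700/170 = 239.41
Dilution factor through tube #2 = 5.0909 × 239.41 = 1218.8
[tube #2] = 2.00 × 10^8 PFU/mL / 1218.8 = 1.64 × 10^5 PFU/mL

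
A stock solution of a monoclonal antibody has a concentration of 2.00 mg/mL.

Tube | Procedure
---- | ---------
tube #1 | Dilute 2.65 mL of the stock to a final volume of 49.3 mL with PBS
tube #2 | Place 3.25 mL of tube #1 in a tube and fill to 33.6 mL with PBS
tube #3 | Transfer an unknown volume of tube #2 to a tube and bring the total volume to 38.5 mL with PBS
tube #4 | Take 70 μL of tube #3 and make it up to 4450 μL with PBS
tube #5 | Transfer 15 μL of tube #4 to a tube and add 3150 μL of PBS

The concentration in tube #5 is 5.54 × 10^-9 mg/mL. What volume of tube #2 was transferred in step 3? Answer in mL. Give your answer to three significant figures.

0.275 mL

Step 1: 2.65 mL brought to 49.3 mL → factor 49.3/2.65 = 18.604
Step 2: 3.25 mL brought to 33.6 mL → factor 33.6/3.25 = 10.338
Step 3: v brought to 38.5 mL → factor = 38.5 mL/v
Step 4: 70 μL brought to 4450 μL → factor 4450/70 = 63.571
Step 5: 15 μL + 3150 μL = 3165 μL total → factor 3165/15 = 211
Product of known-step factors = 2.5799 × 10^6
Overall factor = 2.00 mg/mL / (5.54 × 10^-9 mg/mL) = 3.6101 × 10^8
Step-3 factor = 3.6101 × 10^8 / 2.5799 × 10^6 = 139.93
v = 38.5 mL / 139.93 = 0.275 mL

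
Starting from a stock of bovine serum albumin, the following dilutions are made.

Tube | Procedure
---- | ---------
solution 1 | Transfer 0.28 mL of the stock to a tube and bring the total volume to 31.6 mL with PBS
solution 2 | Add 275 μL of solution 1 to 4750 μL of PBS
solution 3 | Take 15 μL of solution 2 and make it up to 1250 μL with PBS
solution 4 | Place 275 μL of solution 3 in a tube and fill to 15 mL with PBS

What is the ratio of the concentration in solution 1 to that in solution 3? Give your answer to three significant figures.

Step 1: 0.28 mL brought to 31.6 mL → factor 31.6/0.28 = 112.86
Step 2: 275 μL + 4750 μL = 5025 μL total → factor 5025/275 = 18.273
Step 3: 15 μL brought to 1250 μL → factor 1250/15 = 83.333
Dilution factor to solution 1 = 112.86; to solution 3 = 1.7185 × 10^5
[solution 1]/[solution 3] = (factor to solution 3)/(factor to solution 1) = 1.7185 × 10^5/112.86 = 1.52 × 10^3

1.52 × 10^3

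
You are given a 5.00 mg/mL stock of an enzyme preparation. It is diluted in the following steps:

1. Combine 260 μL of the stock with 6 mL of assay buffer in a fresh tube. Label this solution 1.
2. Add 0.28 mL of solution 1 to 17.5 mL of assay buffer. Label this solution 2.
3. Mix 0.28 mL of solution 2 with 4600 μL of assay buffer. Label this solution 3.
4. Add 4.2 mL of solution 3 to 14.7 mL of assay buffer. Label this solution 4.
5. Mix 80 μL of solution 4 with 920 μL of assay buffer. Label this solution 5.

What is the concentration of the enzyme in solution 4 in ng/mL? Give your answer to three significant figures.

Step 1: 260 μL + 6 mL = 6260 μL total → factor 6260/260 = 24.077
Step 2: 0.28 mL + 17.5 mL = 17.78 mL total → factor 17.78/0.28 = 63.5
Step 3: 0.28 mL + 4600 μL = 4.88 mL total → factor 4.88/0.28 = 17.429
Step 4: 4.2 mL + 14.7 mL = 18.9 mL total → factor 18.9/4.2 = 4.5
Dilution factor through solution 4 = 24.077 × 63.5 × 17.429 × 4.5 = 1.1991 × 10^5
[solution 4] = 5.00 mg/mL / 1.1991 × 10^5 = 4.170 × 10^-5 mg/mL = 41.7 ng/mL

41.7 ng/mL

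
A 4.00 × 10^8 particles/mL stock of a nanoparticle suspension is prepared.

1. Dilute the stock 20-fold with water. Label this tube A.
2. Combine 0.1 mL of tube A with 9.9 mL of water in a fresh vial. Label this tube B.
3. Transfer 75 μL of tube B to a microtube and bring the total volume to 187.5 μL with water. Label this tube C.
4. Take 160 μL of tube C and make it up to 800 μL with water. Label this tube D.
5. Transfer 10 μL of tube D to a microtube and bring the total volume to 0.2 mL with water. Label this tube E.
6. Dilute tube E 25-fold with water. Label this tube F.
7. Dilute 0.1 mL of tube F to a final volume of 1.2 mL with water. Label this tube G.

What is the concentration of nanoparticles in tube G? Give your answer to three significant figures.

2.67 particles/mL

Step 1: 20-fold → factor 20
Step 2: 0.1 mL + 9.9 mL = 10 mL total → factor 10/0.1 = 100
Step 3: 75 μL brought to 187.5 μL → factor 187.5/75 = 2.5
Step 4: 160 μL brought to 800 μL → factor 800/160 = 5
Step 5: 10 μL brought to 0.2 mL → factor 200/10 = 20
Step 6: 25-fold → factor 25
Step 7: 0.1 mL brought to 1.2 mL → factor 1.2/0.1 = 12
Overall dilution factor = 20 × 100 × 2.5 × 5 × 20 × 25 × 12 = 1.5 × 10^8
Final = 4.00 × 10^8 particles/mL / 1.5 × 10^8 = 2.67 particles/mL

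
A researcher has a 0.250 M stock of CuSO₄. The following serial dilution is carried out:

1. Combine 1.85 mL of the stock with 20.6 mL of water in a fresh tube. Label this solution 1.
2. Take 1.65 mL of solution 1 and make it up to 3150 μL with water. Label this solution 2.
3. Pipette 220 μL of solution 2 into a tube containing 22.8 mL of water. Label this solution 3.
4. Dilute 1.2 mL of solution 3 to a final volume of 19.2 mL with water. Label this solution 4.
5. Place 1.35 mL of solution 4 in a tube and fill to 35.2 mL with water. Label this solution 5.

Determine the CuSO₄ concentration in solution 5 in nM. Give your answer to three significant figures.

247 nM

Step 1: 1.85 mL + 20.6 mL = 22.45 mL total → factor 22.45/1.85 = 12.135
Step 2: 1.65 mL brought to 3150 μL → factor 3.15/1.65 = 1.9091
Step 3: 220 μL + 22.8 mL = 23020 μL total → factor 23020/220 = 104.64
Step 4: 1.2 mL brought to 19.2 mL → factor 19.2/1.2 = 16
Step 5: 1.35 mL brought to 35.2 mL → factor 35.2/1.35 = 26.074
Overall dilution factor = 12.135 × 1.9091 × 104.64 × 16 × 26.074 = 1.0113 × 10^6
Final = 0.250 M / 1.0113 × 10^6 = 2.472 × 10^-7 M = 247 nM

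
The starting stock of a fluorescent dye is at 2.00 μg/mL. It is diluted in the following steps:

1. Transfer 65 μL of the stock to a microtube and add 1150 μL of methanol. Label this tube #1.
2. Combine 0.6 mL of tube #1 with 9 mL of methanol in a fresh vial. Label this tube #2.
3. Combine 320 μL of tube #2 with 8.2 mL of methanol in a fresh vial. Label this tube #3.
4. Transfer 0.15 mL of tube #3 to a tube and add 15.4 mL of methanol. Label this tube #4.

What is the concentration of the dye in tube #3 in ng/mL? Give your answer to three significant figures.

0.251 ng/mL

Step 1: 65 μL + 1150 μL = 1215 μL total → factor 1215/65 = 18.692
Step 2: 0.6 mL + 9 mL = 9.6 mL total → factor 9.6/0.6 = 16
Step 3: 320 μL + 8.2 mL = 8520 μL total → factor 8520/320 = 26.625
Dilution factor through tube #3 = 18.692 × 16 × 26.625 = 7962.9
[tube #3] = 2.00 μg/mL / 7962.9 = 0.0002512 μg/mL = 0.251 ng/mL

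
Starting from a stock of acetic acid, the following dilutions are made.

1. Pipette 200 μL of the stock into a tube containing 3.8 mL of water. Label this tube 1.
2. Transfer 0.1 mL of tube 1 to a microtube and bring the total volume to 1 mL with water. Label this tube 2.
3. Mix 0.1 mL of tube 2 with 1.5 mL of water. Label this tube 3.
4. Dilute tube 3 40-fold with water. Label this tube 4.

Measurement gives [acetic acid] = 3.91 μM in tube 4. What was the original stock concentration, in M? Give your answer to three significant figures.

0.500 M

Step 1: 200 μL + 3.8 mL = 4000 μL total → factor 4000/200 = 20
Step 2: 0.1 mL brought to 1 mL → factor 1/0.1 = 10
Step 3: 0.1 mL + 1.5 mL = 1.6 mL total → factor 1.6/0.1 = 16
Step 4: 40-fold → factor 40
Overall dilution factor = 20 × 10 × 16 × 40 = 1.28 × 10^5
Stock = 3.91 μM × 1.28 × 10^5 = 5.005 × 10^5 μM = 0.500 M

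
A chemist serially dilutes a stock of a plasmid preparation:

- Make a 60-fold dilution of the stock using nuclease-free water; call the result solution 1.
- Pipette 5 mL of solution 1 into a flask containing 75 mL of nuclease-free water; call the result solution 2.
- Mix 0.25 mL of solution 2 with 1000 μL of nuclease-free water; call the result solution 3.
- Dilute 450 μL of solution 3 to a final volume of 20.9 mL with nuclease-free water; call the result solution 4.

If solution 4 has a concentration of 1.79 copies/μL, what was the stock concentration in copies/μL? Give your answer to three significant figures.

3.99 × 10^5 copies/μL

Step 1: 60-fold → factor 60
Step 2: 5 mL + 75 mL = 80 mL total → factor 80/5 = 16
Step 3: 0.25 mL + 1000 μL = 1.25 mL total → factor 1.25/0.25 = 5
Step 4: 450 μL brought to 20.9 mL → factor 20900/450 = 46.444
Overall dilution factor = 60 × 16 × 5 × 46.444 = 2.2293 × 10^5
Stock = 1.79 copies/μL × 2.2293 × 10^5 = 3.99 × 10^5 copies/μL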